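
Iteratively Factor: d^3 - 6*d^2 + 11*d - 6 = (d - 1)*(d^2 - 5*d + 6) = (d - 3)*(d - 1)*(d - 2)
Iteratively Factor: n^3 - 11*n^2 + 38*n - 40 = (n - 2)*(n^2 - 9*n + 20) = (n - 4)*(n - 2)*(n - 5)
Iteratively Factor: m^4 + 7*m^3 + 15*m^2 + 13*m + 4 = (m + 1)*(m^3 + 6*m^2 + 9*m + 4) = (m + 1)^2*(m^2 + 5*m + 4) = (m + 1)^2*(m + 4)*(m + 1)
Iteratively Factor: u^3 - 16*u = (u - 4)*(u^2 + 4*u) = u*(u - 4)*(u + 4)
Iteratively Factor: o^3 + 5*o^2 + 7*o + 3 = (o + 1)*(o^2 + 4*o + 3) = (o + 1)^2*(o + 3)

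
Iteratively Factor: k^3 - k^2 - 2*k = (k - 2)*(k^2 + k) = (k - 2)*(k + 1)*(k)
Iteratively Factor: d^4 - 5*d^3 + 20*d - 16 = (d + 2)*(d^3 - 7*d^2 + 14*d - 8) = (d - 1)*(d + 2)*(d^2 - 6*d + 8) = (d - 2)*(d - 1)*(d + 2)*(d - 4)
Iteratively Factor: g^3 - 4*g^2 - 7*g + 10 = (g - 5)*(g^2 + g - 2) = (g - 5)*(g - 1)*(g + 2)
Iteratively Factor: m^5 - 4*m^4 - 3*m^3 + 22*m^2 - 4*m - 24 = (m - 3)*(m^4 - m^3 - 6*m^2 + 4*m + 8) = (m - 3)*(m - 2)*(m^3 + m^2 - 4*m - 4) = (m - 3)*(m - 2)*(m + 1)*(m^2 - 4) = (m - 3)*(m - 2)^2*(m + 1)*(m + 2)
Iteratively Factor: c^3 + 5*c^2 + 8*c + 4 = (c + 1)*(c^2 + 4*c + 4) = (c + 1)*(c + 2)*(c + 2)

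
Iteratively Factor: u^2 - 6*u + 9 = (u - 3)*(u - 3)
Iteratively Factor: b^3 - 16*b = (b - 4)*(b^2 + 4*b) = (b - 4)*(b + 4)*(b)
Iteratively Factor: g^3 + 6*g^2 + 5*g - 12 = (g + 3)*(g^2 + 3*g - 4) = (g - 1)*(g + 3)*(g + 4)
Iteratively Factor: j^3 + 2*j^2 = (j)*(j^2 + 2*j) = j^2*(j + 2)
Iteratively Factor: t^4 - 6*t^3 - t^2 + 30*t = (t + 2)*(t^3 - 8*t^2 + 15*t) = (t - 3)*(t + 2)*(t^2 - 5*t) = (t - 5)*(t - 3)*(t + 2)*(t)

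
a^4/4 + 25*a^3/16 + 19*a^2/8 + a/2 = a*(a/4 + 1/2)*(a + 1/4)*(a + 4)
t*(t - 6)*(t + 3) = t^3 - 3*t^2 - 18*t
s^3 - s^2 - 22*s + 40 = (s - 4)*(s - 2)*(s + 5)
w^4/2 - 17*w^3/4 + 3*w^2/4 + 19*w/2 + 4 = (w/2 + 1/2)*(w - 8)*(w - 2)*(w + 1/2)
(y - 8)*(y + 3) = y^2 - 5*y - 24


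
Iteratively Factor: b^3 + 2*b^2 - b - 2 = (b - 1)*(b^2 + 3*b + 2) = (b - 1)*(b + 2)*(b + 1)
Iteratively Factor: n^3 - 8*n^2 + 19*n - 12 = (n - 4)*(n^2 - 4*n + 3) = (n - 4)*(n - 3)*(n - 1)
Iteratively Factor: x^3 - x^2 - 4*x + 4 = (x - 1)*(x^2 - 4) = (x - 2)*(x - 1)*(x + 2)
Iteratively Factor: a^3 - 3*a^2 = (a - 3)*(a^2) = a*(a - 3)*(a)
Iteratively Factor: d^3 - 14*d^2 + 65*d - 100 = (d - 4)*(d^2 - 10*d + 25) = (d - 5)*(d - 4)*(d - 5)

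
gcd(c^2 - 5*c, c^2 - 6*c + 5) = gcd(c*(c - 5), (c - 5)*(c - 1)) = c - 5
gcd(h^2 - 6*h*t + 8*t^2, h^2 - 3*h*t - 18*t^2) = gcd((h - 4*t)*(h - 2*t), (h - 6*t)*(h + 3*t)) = 1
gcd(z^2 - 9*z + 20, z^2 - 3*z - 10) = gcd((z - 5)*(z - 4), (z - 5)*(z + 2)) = z - 5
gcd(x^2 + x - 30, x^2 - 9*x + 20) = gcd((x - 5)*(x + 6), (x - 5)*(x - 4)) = x - 5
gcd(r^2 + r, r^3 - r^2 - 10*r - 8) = r + 1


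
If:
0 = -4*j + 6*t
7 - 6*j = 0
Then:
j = 7/6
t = 7/9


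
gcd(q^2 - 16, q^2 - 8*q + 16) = q - 4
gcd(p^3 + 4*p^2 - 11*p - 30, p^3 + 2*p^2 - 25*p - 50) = p^2 + 7*p + 10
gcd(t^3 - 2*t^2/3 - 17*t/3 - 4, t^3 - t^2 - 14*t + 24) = t - 3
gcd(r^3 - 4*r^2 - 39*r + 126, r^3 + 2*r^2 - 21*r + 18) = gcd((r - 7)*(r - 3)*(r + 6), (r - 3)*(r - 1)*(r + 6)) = r^2 + 3*r - 18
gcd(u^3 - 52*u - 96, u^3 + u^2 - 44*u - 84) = u^2 + 8*u + 12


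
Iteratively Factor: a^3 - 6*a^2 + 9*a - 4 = (a - 1)*(a^2 - 5*a + 4) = (a - 1)^2*(a - 4)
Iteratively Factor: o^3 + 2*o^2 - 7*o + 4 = (o - 1)*(o^2 + 3*o - 4) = (o - 1)^2*(o + 4)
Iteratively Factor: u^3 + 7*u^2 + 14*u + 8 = (u + 2)*(u^2 + 5*u + 4) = (u + 1)*(u + 2)*(u + 4)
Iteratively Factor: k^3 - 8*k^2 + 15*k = (k - 5)*(k^2 - 3*k) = k*(k - 5)*(k - 3)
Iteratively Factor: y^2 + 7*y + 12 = (y + 3)*(y + 4)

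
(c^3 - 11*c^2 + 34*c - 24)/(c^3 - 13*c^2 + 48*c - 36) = (c - 4)/(c - 6)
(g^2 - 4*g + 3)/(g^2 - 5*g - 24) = (-g^2 + 4*g - 3)/(-g^2 + 5*g + 24)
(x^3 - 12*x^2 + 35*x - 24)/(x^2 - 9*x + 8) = x - 3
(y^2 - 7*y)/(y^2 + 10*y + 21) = y*(y - 7)/(y^2 + 10*y + 21)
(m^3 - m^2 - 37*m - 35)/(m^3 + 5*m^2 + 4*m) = (m^2 - 2*m - 35)/(m*(m + 4))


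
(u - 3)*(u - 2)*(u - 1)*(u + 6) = u^4 - 25*u^2 + 60*u - 36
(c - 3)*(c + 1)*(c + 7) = c^3 + 5*c^2 - 17*c - 21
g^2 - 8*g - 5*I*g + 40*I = (g - 8)*(g - 5*I)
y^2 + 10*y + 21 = (y + 3)*(y + 7)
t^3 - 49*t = t*(t - 7)*(t + 7)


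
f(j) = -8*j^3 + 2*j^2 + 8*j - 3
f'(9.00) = -1900.00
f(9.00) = -5601.00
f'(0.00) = 8.00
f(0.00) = -3.00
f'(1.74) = -57.70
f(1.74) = -25.17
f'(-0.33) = 4.07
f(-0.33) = -5.13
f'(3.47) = -267.10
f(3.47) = -285.41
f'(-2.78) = -188.60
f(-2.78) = 162.10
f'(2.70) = -156.16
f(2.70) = -124.28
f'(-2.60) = -164.64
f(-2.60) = 130.33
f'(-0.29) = 4.82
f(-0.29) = -4.96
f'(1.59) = -46.31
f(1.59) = -17.38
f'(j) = -24*j^2 + 4*j + 8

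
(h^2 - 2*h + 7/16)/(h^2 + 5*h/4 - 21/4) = (h - 1/4)/(h + 3)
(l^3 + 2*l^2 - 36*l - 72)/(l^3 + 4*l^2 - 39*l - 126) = (l^2 + 8*l + 12)/(l^2 + 10*l + 21)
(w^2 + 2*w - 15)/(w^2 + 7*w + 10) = (w - 3)/(w + 2)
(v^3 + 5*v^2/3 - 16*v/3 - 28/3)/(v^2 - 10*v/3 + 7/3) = (v^2 + 4*v + 4)/(v - 1)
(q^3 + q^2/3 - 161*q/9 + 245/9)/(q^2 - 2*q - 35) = (9*q^2 - 42*q + 49)/(9*(q - 7))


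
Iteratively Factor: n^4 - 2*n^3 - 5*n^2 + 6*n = (n - 1)*(n^3 - n^2 - 6*n) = (n - 1)*(n + 2)*(n^2 - 3*n) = (n - 3)*(n - 1)*(n + 2)*(n)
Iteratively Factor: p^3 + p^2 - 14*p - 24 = (p + 2)*(p^2 - p - 12) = (p - 4)*(p + 2)*(p + 3)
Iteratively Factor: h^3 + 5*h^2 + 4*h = (h + 1)*(h^2 + 4*h) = h*(h + 1)*(h + 4)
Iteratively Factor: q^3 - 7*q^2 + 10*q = (q)*(q^2 - 7*q + 10) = q*(q - 2)*(q - 5)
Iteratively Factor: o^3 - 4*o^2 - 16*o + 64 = (o - 4)*(o^2 - 16) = (o - 4)^2*(o + 4)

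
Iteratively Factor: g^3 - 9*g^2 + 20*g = (g - 5)*(g^2 - 4*g) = (g - 5)*(g - 4)*(g)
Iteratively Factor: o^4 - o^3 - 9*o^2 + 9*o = (o - 3)*(o^3 + 2*o^2 - 3*o) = (o - 3)*(o + 3)*(o^2 - o) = o*(o - 3)*(o + 3)*(o - 1)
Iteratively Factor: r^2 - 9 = (r + 3)*(r - 3)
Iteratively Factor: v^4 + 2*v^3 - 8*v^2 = (v - 2)*(v^3 + 4*v^2) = v*(v - 2)*(v^2 + 4*v) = v*(v - 2)*(v + 4)*(v)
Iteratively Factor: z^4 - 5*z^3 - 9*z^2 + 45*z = (z + 3)*(z^3 - 8*z^2 + 15*z) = z*(z + 3)*(z^2 - 8*z + 15) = z*(z - 3)*(z + 3)*(z - 5)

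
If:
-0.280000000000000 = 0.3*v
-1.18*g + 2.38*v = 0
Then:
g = -1.88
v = -0.93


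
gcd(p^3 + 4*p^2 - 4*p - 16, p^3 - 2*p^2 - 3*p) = 1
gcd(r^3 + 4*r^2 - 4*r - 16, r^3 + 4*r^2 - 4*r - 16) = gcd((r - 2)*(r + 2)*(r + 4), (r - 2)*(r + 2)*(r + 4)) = r^3 + 4*r^2 - 4*r - 16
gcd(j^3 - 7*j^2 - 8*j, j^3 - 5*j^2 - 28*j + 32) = j - 8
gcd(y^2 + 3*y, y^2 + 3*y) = y^2 + 3*y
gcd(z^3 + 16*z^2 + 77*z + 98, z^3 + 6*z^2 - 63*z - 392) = z^2 + 14*z + 49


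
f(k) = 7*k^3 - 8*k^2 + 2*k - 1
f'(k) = 21*k^2 - 16*k + 2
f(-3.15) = -305.47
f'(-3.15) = 260.77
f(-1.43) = -40.69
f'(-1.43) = 67.82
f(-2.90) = -244.80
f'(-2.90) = 225.01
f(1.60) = 10.39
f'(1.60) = 30.16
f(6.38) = 1503.98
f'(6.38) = 754.71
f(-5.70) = -1568.67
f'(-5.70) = 775.49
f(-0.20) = -1.78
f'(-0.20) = 6.04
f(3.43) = 194.22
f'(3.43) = 194.18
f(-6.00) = -1813.00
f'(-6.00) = 854.00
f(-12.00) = -13273.00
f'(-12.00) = 3218.00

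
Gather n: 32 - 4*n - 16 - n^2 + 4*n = 16 - n^2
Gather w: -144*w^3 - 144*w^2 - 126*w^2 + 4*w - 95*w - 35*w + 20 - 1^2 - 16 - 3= -144*w^3 - 270*w^2 - 126*w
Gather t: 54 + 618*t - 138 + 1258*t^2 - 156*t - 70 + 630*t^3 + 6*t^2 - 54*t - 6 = 630*t^3 + 1264*t^2 + 408*t - 160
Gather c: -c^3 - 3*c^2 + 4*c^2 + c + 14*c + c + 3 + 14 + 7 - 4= -c^3 + c^2 + 16*c + 20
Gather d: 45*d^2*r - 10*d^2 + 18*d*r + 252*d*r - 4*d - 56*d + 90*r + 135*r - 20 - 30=d^2*(45*r - 10) + d*(270*r - 60) + 225*r - 50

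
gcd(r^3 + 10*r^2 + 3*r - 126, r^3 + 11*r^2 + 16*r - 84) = r^2 + 13*r + 42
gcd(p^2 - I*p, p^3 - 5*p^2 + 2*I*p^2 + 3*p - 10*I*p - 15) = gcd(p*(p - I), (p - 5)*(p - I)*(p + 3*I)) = p - I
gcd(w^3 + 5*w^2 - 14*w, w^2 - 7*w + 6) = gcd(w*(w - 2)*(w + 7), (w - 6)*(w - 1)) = 1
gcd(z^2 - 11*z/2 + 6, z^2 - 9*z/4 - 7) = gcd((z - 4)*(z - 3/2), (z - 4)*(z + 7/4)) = z - 4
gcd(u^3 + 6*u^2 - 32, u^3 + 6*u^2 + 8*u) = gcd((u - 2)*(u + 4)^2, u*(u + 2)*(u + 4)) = u + 4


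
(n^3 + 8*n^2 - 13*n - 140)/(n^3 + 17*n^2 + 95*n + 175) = (n - 4)/(n + 5)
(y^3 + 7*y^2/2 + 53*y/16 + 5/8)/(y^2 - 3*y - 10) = (16*y^2 + 24*y + 5)/(16*(y - 5))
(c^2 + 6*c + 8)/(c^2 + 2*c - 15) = (c^2 + 6*c + 8)/(c^2 + 2*c - 15)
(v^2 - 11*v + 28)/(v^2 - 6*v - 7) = (v - 4)/(v + 1)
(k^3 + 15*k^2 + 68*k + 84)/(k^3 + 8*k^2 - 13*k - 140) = (k^2 + 8*k + 12)/(k^2 + k - 20)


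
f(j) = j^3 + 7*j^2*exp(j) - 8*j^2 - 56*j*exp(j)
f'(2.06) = -905.37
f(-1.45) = 2.63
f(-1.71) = -7.37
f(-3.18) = -102.71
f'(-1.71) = 42.70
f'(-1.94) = 49.78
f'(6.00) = -22580.01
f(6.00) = -33960.02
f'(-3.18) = 87.39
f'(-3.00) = 81.62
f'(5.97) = -22403.75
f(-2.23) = -33.70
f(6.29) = -40661.21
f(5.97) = -33285.23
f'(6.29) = -23290.25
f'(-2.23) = 58.39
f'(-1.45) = 34.11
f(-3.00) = -87.50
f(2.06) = -697.25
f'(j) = 7*j^2*exp(j) + 3*j^2 - 42*j*exp(j) - 16*j - 56*exp(j)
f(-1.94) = -18.01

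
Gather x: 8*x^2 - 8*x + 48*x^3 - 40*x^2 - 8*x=48*x^3 - 32*x^2 - 16*x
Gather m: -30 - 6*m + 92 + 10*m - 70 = 4*m - 8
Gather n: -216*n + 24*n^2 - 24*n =24*n^2 - 240*n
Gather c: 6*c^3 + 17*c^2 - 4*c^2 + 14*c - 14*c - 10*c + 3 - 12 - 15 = 6*c^3 + 13*c^2 - 10*c - 24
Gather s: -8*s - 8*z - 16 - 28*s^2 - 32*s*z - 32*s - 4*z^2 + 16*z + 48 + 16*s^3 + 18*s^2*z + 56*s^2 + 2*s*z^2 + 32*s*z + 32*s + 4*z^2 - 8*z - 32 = 16*s^3 + s^2*(18*z + 28) + s*(2*z^2 - 8)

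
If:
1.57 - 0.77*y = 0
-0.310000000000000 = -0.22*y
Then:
No Solution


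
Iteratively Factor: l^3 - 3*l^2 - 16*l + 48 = (l - 4)*(l^2 + l - 12) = (l - 4)*(l - 3)*(l + 4)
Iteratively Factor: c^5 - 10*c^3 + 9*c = (c - 3)*(c^4 + 3*c^3 - c^2 - 3*c) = (c - 3)*(c + 3)*(c^3 - c) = c*(c - 3)*(c + 3)*(c^2 - 1) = c*(c - 3)*(c - 1)*(c + 3)*(c + 1)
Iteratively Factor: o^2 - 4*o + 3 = (o - 3)*(o - 1)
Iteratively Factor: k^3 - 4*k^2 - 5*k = (k)*(k^2 - 4*k - 5) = k*(k + 1)*(k - 5)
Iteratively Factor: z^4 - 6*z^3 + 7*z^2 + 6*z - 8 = (z - 2)*(z^3 - 4*z^2 - z + 4) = (z - 2)*(z - 1)*(z^2 - 3*z - 4) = (z - 4)*(z - 2)*(z - 1)*(z + 1)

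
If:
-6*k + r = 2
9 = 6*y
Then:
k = r/6 - 1/3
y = 3/2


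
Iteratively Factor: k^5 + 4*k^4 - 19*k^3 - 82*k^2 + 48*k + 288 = (k + 3)*(k^4 + k^3 - 22*k^2 - 16*k + 96) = (k - 4)*(k + 3)*(k^3 + 5*k^2 - 2*k - 24) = (k - 4)*(k + 3)^2*(k^2 + 2*k - 8) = (k - 4)*(k - 2)*(k + 3)^2*(k + 4)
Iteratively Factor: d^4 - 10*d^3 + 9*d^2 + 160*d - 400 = (d - 4)*(d^3 - 6*d^2 - 15*d + 100) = (d - 4)*(d + 4)*(d^2 - 10*d + 25) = (d - 5)*(d - 4)*(d + 4)*(d - 5)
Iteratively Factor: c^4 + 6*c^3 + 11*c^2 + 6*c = (c)*(c^3 + 6*c^2 + 11*c + 6) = c*(c + 3)*(c^2 + 3*c + 2) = c*(c + 1)*(c + 3)*(c + 2)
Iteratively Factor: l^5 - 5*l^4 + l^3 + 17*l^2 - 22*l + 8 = (l - 1)*(l^4 - 4*l^3 - 3*l^2 + 14*l - 8) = (l - 1)*(l + 2)*(l^3 - 6*l^2 + 9*l - 4) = (l - 1)^2*(l + 2)*(l^2 - 5*l + 4) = (l - 4)*(l - 1)^2*(l + 2)*(l - 1)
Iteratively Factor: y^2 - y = (y - 1)*(y)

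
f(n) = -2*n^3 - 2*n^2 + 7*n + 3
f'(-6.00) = -185.00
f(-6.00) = 321.00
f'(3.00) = -59.00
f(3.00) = -48.00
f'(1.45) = -11.42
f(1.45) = 2.85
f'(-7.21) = -276.06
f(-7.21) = 598.17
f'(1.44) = -11.20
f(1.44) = 2.96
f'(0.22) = 5.83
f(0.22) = 4.42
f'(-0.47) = 7.55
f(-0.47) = -0.52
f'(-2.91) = -32.17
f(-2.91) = 14.98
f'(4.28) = -120.03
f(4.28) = -160.48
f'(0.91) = -1.61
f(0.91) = 6.21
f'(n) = -6*n^2 - 4*n + 7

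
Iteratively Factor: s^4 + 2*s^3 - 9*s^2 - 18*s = (s + 3)*(s^3 - s^2 - 6*s) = (s - 3)*(s + 3)*(s^2 + 2*s) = (s - 3)*(s + 2)*(s + 3)*(s)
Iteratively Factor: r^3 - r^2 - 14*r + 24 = (r + 4)*(r^2 - 5*r + 6) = (r - 2)*(r + 4)*(r - 3)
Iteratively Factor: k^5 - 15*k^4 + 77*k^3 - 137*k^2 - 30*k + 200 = (k - 2)*(k^4 - 13*k^3 + 51*k^2 - 35*k - 100) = (k - 5)*(k - 2)*(k^3 - 8*k^2 + 11*k + 20) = (k - 5)^2*(k - 2)*(k^2 - 3*k - 4) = (k - 5)^2*(k - 4)*(k - 2)*(k + 1)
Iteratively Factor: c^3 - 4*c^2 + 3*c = (c - 3)*(c^2 - c) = c*(c - 3)*(c - 1)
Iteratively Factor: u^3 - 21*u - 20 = (u + 1)*(u^2 - u - 20) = (u + 1)*(u + 4)*(u - 5)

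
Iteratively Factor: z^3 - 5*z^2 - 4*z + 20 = (z + 2)*(z^2 - 7*z + 10) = (z - 5)*(z + 2)*(z - 2)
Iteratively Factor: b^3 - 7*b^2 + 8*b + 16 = (b + 1)*(b^2 - 8*b + 16) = (b - 4)*(b + 1)*(b - 4)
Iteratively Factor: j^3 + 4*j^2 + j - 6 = (j + 3)*(j^2 + j - 2) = (j + 2)*(j + 3)*(j - 1)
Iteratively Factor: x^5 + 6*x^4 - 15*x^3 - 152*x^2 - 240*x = (x + 4)*(x^4 + 2*x^3 - 23*x^2 - 60*x) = x*(x + 4)*(x^3 + 2*x^2 - 23*x - 60) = x*(x + 3)*(x + 4)*(x^2 - x - 20) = x*(x - 5)*(x + 3)*(x + 4)*(x + 4)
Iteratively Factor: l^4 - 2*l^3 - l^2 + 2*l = (l)*(l^3 - 2*l^2 - l + 2) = l*(l + 1)*(l^2 - 3*l + 2) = l*(l - 1)*(l + 1)*(l - 2)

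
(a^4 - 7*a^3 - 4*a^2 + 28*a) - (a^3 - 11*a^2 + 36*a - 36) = a^4 - 8*a^3 + 7*a^2 - 8*a + 36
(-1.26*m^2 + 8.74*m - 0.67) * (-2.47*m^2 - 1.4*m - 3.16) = 3.1122*m^4 - 19.8238*m^3 - 6.5995*m^2 - 26.6804*m + 2.1172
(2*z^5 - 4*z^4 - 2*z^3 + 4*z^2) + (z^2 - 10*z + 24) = 2*z^5 - 4*z^4 - 2*z^3 + 5*z^2 - 10*z + 24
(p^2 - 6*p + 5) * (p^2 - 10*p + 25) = p^4 - 16*p^3 + 90*p^2 - 200*p + 125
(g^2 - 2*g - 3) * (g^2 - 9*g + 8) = g^4 - 11*g^3 + 23*g^2 + 11*g - 24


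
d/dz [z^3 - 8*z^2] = z*(3*z - 16)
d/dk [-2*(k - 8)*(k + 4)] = 8 - 4*k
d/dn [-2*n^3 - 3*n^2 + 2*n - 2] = -6*n^2 - 6*n + 2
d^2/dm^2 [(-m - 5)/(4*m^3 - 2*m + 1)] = 4*(-2*(m + 5)*(6*m^2 - 1)^2 + (6*m^2 + 6*m*(m + 5) - 1)*(4*m^3 - 2*m + 1))/(4*m^3 - 2*m + 1)^3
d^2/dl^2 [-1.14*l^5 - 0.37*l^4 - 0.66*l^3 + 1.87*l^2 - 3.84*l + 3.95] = -22.8*l^3 - 4.44*l^2 - 3.96*l + 3.74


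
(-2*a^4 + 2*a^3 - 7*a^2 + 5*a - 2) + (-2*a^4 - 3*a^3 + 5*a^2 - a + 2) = -4*a^4 - a^3 - 2*a^2 + 4*a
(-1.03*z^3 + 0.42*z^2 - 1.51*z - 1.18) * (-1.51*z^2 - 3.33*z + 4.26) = 1.5553*z^5 + 2.7957*z^4 - 3.5063*z^3 + 8.5993*z^2 - 2.5032*z - 5.0268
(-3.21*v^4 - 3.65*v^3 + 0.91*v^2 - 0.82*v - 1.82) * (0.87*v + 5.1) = -2.7927*v^5 - 19.5465*v^4 - 17.8233*v^3 + 3.9276*v^2 - 5.7654*v - 9.282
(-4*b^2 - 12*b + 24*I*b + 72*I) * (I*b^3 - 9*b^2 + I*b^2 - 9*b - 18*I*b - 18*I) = -4*I*b^5 + 12*b^4 - 16*I*b^4 + 48*b^3 - 156*I*b^3 + 468*b^2 - 576*I*b^2 + 1728*b - 432*I*b + 1296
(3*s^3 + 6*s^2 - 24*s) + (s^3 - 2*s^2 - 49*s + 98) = 4*s^3 + 4*s^2 - 73*s + 98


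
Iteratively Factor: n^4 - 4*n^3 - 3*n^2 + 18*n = (n)*(n^3 - 4*n^2 - 3*n + 18) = n*(n + 2)*(n^2 - 6*n + 9) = n*(n - 3)*(n + 2)*(n - 3)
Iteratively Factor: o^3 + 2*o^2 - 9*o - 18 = (o + 3)*(o^2 - o - 6) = (o - 3)*(o + 3)*(o + 2)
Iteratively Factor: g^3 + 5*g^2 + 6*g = (g + 3)*(g^2 + 2*g) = (g + 2)*(g + 3)*(g)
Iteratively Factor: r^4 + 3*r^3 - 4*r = (r)*(r^3 + 3*r^2 - 4) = r*(r + 2)*(r^2 + r - 2) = r*(r - 1)*(r + 2)*(r + 2)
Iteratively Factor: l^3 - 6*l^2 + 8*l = (l - 4)*(l^2 - 2*l) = l*(l - 4)*(l - 2)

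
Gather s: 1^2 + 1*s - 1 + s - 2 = 2*s - 2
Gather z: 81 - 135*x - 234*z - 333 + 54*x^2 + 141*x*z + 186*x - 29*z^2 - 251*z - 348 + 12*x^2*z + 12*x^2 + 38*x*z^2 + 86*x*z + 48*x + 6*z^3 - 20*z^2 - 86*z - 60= 66*x^2 + 99*x + 6*z^3 + z^2*(38*x - 49) + z*(12*x^2 + 227*x - 571) - 660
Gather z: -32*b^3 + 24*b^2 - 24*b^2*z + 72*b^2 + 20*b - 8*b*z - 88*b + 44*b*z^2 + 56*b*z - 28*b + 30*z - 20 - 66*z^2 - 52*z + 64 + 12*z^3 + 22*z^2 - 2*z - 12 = -32*b^3 + 96*b^2 - 96*b + 12*z^3 + z^2*(44*b - 44) + z*(-24*b^2 + 48*b - 24) + 32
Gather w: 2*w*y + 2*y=2*w*y + 2*y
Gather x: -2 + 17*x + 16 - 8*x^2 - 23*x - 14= -8*x^2 - 6*x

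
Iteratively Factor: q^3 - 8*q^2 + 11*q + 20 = (q - 4)*(q^2 - 4*q - 5) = (q - 5)*(q - 4)*(q + 1)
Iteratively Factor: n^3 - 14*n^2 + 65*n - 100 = (n - 5)*(n^2 - 9*n + 20) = (n - 5)^2*(n - 4)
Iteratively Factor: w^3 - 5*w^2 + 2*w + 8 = (w - 4)*(w^2 - w - 2) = (w - 4)*(w - 2)*(w + 1)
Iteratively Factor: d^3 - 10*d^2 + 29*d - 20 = (d - 4)*(d^2 - 6*d + 5) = (d - 5)*(d - 4)*(d - 1)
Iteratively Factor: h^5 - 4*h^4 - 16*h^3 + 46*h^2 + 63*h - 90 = (h - 3)*(h^4 - h^3 - 19*h^2 - 11*h + 30) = (h - 5)*(h - 3)*(h^3 + 4*h^2 + h - 6) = (h - 5)*(h - 3)*(h + 3)*(h^2 + h - 2) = (h - 5)*(h - 3)*(h + 2)*(h + 3)*(h - 1)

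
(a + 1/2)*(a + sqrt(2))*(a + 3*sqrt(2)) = a^3 + a^2/2 + 4*sqrt(2)*a^2 + 2*sqrt(2)*a + 6*a + 3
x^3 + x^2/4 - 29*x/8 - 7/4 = (x - 2)*(x + 1/2)*(x + 7/4)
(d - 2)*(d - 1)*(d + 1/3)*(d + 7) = d^4 + 13*d^3/3 - 53*d^2/3 + 23*d/3 + 14/3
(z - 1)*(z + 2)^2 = z^3 + 3*z^2 - 4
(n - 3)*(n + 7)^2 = n^3 + 11*n^2 + 7*n - 147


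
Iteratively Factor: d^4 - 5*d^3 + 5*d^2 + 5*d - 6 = (d - 1)*(d^3 - 4*d^2 + d + 6) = (d - 1)*(d + 1)*(d^2 - 5*d + 6) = (d - 2)*(d - 1)*(d + 1)*(d - 3)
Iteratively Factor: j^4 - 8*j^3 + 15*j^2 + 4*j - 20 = (j - 2)*(j^3 - 6*j^2 + 3*j + 10) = (j - 5)*(j - 2)*(j^2 - j - 2) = (j - 5)*(j - 2)*(j + 1)*(j - 2)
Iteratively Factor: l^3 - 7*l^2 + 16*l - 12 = (l - 2)*(l^2 - 5*l + 6) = (l - 3)*(l - 2)*(l - 2)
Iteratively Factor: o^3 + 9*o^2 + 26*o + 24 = (o + 3)*(o^2 + 6*o + 8) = (o + 3)*(o + 4)*(o + 2)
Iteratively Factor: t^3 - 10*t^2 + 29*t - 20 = (t - 5)*(t^2 - 5*t + 4) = (t - 5)*(t - 1)*(t - 4)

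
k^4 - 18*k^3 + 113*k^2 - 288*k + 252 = (k - 7)*(k - 6)*(k - 3)*(k - 2)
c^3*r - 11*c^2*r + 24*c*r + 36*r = (c - 6)^2*(c*r + r)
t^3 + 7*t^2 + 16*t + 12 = (t + 2)^2*(t + 3)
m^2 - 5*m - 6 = (m - 6)*(m + 1)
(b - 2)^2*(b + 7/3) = b^3 - 5*b^2/3 - 16*b/3 + 28/3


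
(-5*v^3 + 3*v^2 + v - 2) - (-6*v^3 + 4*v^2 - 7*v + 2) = v^3 - v^2 + 8*v - 4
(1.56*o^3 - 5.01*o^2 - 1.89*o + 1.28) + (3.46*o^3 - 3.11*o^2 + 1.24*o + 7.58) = 5.02*o^3 - 8.12*o^2 - 0.65*o + 8.86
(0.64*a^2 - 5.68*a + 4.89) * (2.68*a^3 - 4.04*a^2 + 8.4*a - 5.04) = 1.7152*a^5 - 17.808*a^4 + 41.4284*a^3 - 70.6932*a^2 + 69.7032*a - 24.6456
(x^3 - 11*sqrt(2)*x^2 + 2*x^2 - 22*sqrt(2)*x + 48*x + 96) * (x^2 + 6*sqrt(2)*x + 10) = x^5 - 5*sqrt(2)*x^4 + 2*x^4 - 74*x^3 - 10*sqrt(2)*x^3 - 148*x^2 + 178*sqrt(2)*x^2 + 480*x + 356*sqrt(2)*x + 960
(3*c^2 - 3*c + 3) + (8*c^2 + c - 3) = 11*c^2 - 2*c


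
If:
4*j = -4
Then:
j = -1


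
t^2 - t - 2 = (t - 2)*(t + 1)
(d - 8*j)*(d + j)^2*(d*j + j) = d^4*j - 6*d^3*j^2 + d^3*j - 15*d^2*j^3 - 6*d^2*j^2 - 8*d*j^4 - 15*d*j^3 - 8*j^4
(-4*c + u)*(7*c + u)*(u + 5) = -28*c^2*u - 140*c^2 + 3*c*u^2 + 15*c*u + u^3 + 5*u^2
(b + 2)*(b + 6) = b^2 + 8*b + 12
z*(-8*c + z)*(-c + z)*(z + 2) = 8*c^2*z^2 + 16*c^2*z - 9*c*z^3 - 18*c*z^2 + z^4 + 2*z^3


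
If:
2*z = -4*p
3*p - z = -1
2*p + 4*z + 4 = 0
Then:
No Solution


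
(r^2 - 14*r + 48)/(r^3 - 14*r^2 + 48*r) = 1/r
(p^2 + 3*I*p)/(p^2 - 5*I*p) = (p + 3*I)/(p - 5*I)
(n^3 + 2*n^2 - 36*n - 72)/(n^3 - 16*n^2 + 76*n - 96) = (n^2 + 8*n + 12)/(n^2 - 10*n + 16)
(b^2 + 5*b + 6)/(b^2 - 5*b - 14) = (b + 3)/(b - 7)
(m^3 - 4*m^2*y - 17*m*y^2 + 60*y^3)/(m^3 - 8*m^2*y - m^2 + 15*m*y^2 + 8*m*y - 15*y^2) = (m + 4*y)/(m - 1)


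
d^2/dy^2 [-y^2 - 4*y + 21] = -2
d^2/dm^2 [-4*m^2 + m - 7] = -8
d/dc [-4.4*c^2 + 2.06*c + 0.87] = 2.06 - 8.8*c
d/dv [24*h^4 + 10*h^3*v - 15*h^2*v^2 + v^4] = 10*h^3 - 30*h^2*v + 4*v^3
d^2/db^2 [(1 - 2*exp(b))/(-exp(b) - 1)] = 3*(1 - exp(b))*exp(b)/(exp(3*b) + 3*exp(2*b) + 3*exp(b) + 1)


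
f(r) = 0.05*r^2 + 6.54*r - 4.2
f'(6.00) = 7.14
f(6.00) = 36.84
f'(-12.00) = 5.34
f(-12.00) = -75.48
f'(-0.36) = 6.50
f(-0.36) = -6.55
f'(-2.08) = 6.33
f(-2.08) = -17.59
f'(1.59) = 6.70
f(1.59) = 6.33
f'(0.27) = 6.57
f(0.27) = -2.43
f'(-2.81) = 6.26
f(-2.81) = -22.18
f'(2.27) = 6.77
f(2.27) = 10.90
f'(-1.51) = 6.39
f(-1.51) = -13.96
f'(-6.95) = 5.84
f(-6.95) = -47.24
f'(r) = 0.1*r + 6.54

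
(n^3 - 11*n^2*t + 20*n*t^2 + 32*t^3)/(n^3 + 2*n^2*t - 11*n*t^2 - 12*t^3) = (-n^2 + 12*n*t - 32*t^2)/(-n^2 - n*t + 12*t^2)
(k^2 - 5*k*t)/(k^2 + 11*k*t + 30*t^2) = k*(k - 5*t)/(k^2 + 11*k*t + 30*t^2)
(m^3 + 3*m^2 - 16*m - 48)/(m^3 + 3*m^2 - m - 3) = (m^2 - 16)/(m^2 - 1)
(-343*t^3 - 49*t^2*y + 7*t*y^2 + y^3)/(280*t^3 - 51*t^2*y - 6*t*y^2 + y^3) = (-49*t^2 + y^2)/(40*t^2 - 13*t*y + y^2)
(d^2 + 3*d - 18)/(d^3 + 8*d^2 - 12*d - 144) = (d - 3)/(d^2 + 2*d - 24)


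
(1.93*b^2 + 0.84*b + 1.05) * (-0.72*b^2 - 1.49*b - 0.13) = -1.3896*b^4 - 3.4805*b^3 - 2.2585*b^2 - 1.6737*b - 0.1365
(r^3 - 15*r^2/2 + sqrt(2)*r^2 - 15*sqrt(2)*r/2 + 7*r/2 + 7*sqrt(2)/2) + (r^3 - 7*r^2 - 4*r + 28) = 2*r^3 - 29*r^2/2 + sqrt(2)*r^2 - 15*sqrt(2)*r/2 - r/2 + 7*sqrt(2)/2 + 28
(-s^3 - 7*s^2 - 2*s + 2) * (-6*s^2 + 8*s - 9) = 6*s^5 + 34*s^4 - 35*s^3 + 35*s^2 + 34*s - 18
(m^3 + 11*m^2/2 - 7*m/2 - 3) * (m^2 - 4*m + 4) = m^5 + 3*m^4/2 - 43*m^3/2 + 33*m^2 - 2*m - 12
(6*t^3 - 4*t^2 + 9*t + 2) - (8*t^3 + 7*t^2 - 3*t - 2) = -2*t^3 - 11*t^2 + 12*t + 4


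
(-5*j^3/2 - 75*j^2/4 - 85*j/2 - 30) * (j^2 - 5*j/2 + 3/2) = -5*j^5/2 - 25*j^4/2 + 5*j^3/8 + 385*j^2/8 + 45*j/4 - 45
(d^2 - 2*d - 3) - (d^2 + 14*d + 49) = -16*d - 52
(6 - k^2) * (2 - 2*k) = 2*k^3 - 2*k^2 - 12*k + 12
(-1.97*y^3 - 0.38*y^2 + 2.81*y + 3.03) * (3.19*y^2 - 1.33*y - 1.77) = -6.2843*y^5 + 1.4079*y^4 + 12.9562*y^3 + 6.601*y^2 - 9.0036*y - 5.3631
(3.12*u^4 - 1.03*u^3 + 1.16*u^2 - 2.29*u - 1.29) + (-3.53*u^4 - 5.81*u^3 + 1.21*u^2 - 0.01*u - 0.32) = -0.41*u^4 - 6.84*u^3 + 2.37*u^2 - 2.3*u - 1.61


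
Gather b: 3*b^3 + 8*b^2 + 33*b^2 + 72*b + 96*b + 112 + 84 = 3*b^3 + 41*b^2 + 168*b + 196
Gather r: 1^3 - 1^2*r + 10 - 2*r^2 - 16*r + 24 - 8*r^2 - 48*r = -10*r^2 - 65*r + 35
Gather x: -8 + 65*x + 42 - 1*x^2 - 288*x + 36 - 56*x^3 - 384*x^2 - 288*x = -56*x^3 - 385*x^2 - 511*x + 70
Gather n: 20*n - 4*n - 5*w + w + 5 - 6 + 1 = 16*n - 4*w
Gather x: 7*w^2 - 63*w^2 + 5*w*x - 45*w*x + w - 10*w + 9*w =-56*w^2 - 40*w*x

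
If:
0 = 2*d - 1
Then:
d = 1/2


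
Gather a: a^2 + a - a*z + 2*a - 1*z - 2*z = a^2 + a*(3 - z) - 3*z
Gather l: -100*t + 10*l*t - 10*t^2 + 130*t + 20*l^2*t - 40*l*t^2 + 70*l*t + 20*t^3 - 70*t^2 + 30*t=20*l^2*t + l*(-40*t^2 + 80*t) + 20*t^3 - 80*t^2 + 60*t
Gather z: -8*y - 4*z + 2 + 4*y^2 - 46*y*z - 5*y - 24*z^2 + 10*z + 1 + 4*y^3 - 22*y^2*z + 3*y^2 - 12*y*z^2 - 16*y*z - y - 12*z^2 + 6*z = 4*y^3 + 7*y^2 - 14*y + z^2*(-12*y - 36) + z*(-22*y^2 - 62*y + 12) + 3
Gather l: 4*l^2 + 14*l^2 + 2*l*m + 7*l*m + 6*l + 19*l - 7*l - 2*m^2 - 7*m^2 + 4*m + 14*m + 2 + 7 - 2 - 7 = 18*l^2 + l*(9*m + 18) - 9*m^2 + 18*m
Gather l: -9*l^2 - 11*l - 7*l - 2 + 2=-9*l^2 - 18*l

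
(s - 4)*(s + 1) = s^2 - 3*s - 4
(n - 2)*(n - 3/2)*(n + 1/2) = n^3 - 3*n^2 + 5*n/4 + 3/2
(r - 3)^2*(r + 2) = r^3 - 4*r^2 - 3*r + 18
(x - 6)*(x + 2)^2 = x^3 - 2*x^2 - 20*x - 24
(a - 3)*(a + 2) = a^2 - a - 6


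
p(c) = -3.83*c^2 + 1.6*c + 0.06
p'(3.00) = -21.38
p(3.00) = -29.61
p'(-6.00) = 47.56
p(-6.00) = -147.42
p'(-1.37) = 12.09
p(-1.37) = -9.32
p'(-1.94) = 16.46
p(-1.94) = -17.46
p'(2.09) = -14.41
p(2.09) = -13.33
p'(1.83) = -12.42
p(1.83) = -9.84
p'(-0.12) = 2.52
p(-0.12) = -0.19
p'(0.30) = -0.70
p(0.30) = 0.20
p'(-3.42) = 27.80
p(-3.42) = -50.21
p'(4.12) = -29.96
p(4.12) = -58.36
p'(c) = 1.6 - 7.66*c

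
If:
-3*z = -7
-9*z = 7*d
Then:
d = -3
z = 7/3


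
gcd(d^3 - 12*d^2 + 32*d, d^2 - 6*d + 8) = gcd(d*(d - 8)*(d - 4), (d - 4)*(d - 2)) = d - 4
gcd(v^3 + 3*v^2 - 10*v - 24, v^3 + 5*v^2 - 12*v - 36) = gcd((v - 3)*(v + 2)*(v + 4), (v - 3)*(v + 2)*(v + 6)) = v^2 - v - 6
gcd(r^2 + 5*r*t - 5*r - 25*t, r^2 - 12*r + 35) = r - 5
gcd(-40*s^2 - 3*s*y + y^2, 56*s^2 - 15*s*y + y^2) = -8*s + y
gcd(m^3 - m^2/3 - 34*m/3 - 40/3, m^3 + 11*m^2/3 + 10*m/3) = m^2 + 11*m/3 + 10/3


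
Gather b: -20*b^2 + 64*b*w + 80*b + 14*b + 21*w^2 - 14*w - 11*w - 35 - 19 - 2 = -20*b^2 + b*(64*w + 94) + 21*w^2 - 25*w - 56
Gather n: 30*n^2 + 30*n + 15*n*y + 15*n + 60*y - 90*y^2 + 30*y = 30*n^2 + n*(15*y + 45) - 90*y^2 + 90*y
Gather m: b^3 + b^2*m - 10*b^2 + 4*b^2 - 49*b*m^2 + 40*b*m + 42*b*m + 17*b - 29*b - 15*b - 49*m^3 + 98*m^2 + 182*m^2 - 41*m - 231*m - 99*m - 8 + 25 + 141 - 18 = b^3 - 6*b^2 - 27*b - 49*m^3 + m^2*(280 - 49*b) + m*(b^2 + 82*b - 371) + 140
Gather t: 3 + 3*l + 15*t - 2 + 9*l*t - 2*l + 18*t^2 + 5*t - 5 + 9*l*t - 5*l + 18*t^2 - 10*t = -4*l + 36*t^2 + t*(18*l + 10) - 4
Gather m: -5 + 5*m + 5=5*m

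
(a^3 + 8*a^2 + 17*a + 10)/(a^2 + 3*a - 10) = (a^2 + 3*a + 2)/(a - 2)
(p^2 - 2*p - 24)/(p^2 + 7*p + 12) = (p - 6)/(p + 3)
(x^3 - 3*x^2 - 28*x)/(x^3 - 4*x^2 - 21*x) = (x + 4)/(x + 3)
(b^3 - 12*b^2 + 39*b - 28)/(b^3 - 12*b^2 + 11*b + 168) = (b^2 - 5*b + 4)/(b^2 - 5*b - 24)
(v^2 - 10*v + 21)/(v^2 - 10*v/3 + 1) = 3*(v - 7)/(3*v - 1)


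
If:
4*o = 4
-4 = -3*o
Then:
No Solution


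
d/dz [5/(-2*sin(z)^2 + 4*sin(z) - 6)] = 5*(sin(z) - 1)*cos(z)/(sin(z)^2 - 2*sin(z) + 3)^2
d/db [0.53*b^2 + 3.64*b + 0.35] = 1.06*b + 3.64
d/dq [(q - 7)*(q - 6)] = 2*q - 13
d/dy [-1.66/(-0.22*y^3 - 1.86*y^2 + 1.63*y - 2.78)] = (-1.0956*y^2 - 6.1752*y + 2.7058)/(0.22*y^3 + 1.86*y^2 - 1.63*y + 2.78)^2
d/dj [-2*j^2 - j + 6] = -4*j - 1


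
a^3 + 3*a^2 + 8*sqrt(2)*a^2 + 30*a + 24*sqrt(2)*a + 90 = (a + 3)*(a + 3*sqrt(2))*(a + 5*sqrt(2))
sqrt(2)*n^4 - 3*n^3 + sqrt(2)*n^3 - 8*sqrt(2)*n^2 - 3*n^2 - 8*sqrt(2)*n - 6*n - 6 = (n + 1)*(n - 3*sqrt(2))*(n + sqrt(2))*(sqrt(2)*n + 1)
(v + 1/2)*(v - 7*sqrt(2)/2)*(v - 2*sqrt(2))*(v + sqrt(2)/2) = v^4 - 5*sqrt(2)*v^3 + v^3/2 - 5*sqrt(2)*v^2/2 + 17*v^2/2 + 17*v/4 + 7*sqrt(2)*v + 7*sqrt(2)/2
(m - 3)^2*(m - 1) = m^3 - 7*m^2 + 15*m - 9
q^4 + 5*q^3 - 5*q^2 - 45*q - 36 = (q - 3)*(q + 1)*(q + 3)*(q + 4)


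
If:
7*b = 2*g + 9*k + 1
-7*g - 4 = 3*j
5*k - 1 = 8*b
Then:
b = 5*k/8 - 1/8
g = -37*k/16 - 15/16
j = 259*k/48 + 41/48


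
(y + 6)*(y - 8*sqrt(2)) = y^2 - 8*sqrt(2)*y + 6*y - 48*sqrt(2)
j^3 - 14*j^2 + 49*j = j*(j - 7)^2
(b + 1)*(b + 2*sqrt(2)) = b^2 + b + 2*sqrt(2)*b + 2*sqrt(2)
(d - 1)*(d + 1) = d^2 - 1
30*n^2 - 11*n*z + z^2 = (-6*n + z)*(-5*n + z)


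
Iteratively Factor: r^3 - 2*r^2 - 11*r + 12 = (r - 4)*(r^2 + 2*r - 3) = (r - 4)*(r + 3)*(r - 1)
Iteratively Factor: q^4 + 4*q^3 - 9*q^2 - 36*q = (q)*(q^3 + 4*q^2 - 9*q - 36) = q*(q - 3)*(q^2 + 7*q + 12) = q*(q - 3)*(q + 3)*(q + 4)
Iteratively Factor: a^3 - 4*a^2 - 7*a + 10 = (a + 2)*(a^2 - 6*a + 5) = (a - 1)*(a + 2)*(a - 5)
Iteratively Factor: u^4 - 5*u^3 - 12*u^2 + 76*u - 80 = (u - 2)*(u^3 - 3*u^2 - 18*u + 40) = (u - 2)^2*(u^2 - u - 20) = (u - 2)^2*(u + 4)*(u - 5)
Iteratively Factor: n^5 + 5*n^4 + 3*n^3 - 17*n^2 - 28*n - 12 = (n + 3)*(n^4 + 2*n^3 - 3*n^2 - 8*n - 4) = (n + 2)*(n + 3)*(n^3 - 3*n - 2) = (n + 1)*(n + 2)*(n + 3)*(n^2 - n - 2) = (n - 2)*(n + 1)*(n + 2)*(n + 3)*(n + 1)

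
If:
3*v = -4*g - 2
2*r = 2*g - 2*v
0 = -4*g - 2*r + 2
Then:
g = 1/13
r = 11/13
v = -10/13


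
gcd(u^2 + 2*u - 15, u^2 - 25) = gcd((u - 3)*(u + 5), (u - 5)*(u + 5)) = u + 5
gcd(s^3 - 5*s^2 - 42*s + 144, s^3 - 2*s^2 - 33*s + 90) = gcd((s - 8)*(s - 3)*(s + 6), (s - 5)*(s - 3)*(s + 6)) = s^2 + 3*s - 18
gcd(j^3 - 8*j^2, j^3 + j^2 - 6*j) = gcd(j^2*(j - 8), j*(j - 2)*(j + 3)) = j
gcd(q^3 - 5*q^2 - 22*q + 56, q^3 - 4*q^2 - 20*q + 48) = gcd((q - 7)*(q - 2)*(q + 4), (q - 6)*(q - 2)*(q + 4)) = q^2 + 2*q - 8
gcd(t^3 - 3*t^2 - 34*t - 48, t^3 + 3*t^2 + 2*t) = t + 2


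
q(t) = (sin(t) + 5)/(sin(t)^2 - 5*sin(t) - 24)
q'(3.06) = -0.00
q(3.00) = -0.21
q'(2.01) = 0.00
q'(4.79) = 0.00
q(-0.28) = -0.21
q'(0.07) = 0.00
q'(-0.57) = 0.01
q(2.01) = -0.21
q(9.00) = -0.21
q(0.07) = -0.21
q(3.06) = -0.21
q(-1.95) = -0.22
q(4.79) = -0.22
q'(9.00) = 0.00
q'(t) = (-2*sin(t)*cos(t) + 5*cos(t))*(sin(t) + 5)/(sin(t)^2 - 5*sin(t) - 24)^2 + cos(t)/(sin(t)^2 - 5*sin(t) - 24)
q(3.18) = -0.21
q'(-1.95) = -0.01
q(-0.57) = -0.21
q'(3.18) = -0.00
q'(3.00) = 0.00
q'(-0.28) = 0.01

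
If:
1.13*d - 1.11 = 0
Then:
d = 0.98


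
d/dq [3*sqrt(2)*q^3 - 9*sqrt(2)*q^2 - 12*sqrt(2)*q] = sqrt(2)*(9*q^2 - 18*q - 12)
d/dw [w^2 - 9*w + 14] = 2*w - 9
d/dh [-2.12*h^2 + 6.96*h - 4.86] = 6.96 - 4.24*h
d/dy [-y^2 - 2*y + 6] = -2*y - 2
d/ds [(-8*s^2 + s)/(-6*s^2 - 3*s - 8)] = 2*(15*s^2 + 64*s - 4)/(36*s^4 + 36*s^3 + 105*s^2 + 48*s + 64)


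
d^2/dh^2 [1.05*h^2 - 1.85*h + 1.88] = 2.10000000000000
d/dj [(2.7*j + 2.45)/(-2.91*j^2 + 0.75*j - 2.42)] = (7.857*j^2 + 14.259*j - 8.3715)/(8.4681*j^4 - 4.365*j^3 + 14.6469*j^2 - 3.63*j + 5.8564)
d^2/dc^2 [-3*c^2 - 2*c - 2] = -6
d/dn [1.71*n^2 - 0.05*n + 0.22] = 3.42*n - 0.05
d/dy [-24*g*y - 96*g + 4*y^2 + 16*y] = -24*g + 8*y + 16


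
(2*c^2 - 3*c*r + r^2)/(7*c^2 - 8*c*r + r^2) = (-2*c + r)/(-7*c + r)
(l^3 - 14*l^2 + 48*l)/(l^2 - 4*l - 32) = l*(l - 6)/(l + 4)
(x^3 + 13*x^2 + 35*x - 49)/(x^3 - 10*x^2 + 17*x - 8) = (x^2 + 14*x + 49)/(x^2 - 9*x + 8)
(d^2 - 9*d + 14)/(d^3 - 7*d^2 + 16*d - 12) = (d - 7)/(d^2 - 5*d + 6)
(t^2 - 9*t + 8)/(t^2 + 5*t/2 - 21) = 2*(t^2 - 9*t + 8)/(2*t^2 + 5*t - 42)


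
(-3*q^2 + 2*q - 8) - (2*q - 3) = -3*q^2 - 5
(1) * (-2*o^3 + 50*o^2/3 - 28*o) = -2*o^3 + 50*o^2/3 - 28*o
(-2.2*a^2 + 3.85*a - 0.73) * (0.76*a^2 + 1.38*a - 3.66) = -1.672*a^4 - 0.11*a^3 + 12.8102*a^2 - 15.0984*a + 2.6718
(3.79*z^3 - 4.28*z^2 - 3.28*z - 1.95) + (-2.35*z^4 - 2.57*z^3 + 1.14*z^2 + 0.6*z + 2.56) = -2.35*z^4 + 1.22*z^3 - 3.14*z^2 - 2.68*z + 0.61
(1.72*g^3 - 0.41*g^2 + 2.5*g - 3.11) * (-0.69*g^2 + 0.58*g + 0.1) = -1.1868*g^5 + 1.2805*g^4 - 1.7908*g^3 + 3.5549*g^2 - 1.5538*g - 0.311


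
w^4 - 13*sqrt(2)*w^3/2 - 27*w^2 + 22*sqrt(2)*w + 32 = (w - 8*sqrt(2))*(w - sqrt(2))*(w + sqrt(2)/2)*(w + 2*sqrt(2))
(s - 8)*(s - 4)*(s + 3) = s^3 - 9*s^2 - 4*s + 96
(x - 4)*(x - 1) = x^2 - 5*x + 4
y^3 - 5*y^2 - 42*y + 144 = (y - 8)*(y - 3)*(y + 6)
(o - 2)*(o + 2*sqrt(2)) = o^2 - 2*o + 2*sqrt(2)*o - 4*sqrt(2)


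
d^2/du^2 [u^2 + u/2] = 2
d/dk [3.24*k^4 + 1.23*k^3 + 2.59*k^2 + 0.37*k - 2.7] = 12.96*k^3 + 3.69*k^2 + 5.18*k + 0.37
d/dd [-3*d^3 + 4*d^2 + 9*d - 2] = -9*d^2 + 8*d + 9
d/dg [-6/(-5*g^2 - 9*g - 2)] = 6*(-10*g - 9)/(5*g^2 + 9*g + 2)^2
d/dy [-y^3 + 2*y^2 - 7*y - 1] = -3*y^2 + 4*y - 7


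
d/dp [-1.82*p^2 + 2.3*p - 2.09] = 2.3 - 3.64*p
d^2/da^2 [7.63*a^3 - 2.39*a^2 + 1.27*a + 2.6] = 45.78*a - 4.78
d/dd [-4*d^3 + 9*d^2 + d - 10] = -12*d^2 + 18*d + 1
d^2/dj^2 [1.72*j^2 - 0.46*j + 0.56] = 3.44000000000000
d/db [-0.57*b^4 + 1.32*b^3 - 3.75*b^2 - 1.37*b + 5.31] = -2.28*b^3 + 3.96*b^2 - 7.5*b - 1.37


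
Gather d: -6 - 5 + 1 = -10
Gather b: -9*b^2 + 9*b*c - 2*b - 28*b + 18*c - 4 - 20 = -9*b^2 + b*(9*c - 30) + 18*c - 24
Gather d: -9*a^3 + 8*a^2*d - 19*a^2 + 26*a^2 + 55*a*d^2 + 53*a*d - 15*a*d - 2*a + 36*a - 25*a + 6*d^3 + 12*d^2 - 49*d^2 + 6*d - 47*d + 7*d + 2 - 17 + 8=-9*a^3 + 7*a^2 + 9*a + 6*d^3 + d^2*(55*a - 37) + d*(8*a^2 + 38*a - 34) - 7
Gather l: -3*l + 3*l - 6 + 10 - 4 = 0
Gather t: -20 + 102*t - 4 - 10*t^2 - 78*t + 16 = -10*t^2 + 24*t - 8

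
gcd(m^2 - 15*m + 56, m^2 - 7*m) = m - 7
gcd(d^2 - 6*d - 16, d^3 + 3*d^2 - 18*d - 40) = d + 2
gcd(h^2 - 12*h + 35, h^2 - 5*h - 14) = h - 7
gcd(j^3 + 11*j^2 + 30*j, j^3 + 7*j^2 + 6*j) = j^2 + 6*j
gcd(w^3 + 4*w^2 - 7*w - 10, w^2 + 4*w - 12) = w - 2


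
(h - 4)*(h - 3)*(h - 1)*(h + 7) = h^4 - h^3 - 37*h^2 + 121*h - 84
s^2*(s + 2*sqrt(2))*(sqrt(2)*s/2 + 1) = sqrt(2)*s^4/2 + 3*s^3 + 2*sqrt(2)*s^2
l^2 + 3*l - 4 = (l - 1)*(l + 4)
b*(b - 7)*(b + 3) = b^3 - 4*b^2 - 21*b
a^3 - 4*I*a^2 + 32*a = a*(a - 8*I)*(a + 4*I)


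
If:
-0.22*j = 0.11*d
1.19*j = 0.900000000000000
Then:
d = -1.51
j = 0.76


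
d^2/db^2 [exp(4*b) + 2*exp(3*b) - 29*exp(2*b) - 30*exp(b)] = (16*exp(3*b) + 18*exp(2*b) - 116*exp(b) - 30)*exp(b)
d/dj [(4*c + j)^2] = 8*c + 2*j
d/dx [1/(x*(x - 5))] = (5 - 2*x)/(x^2*(x^2 - 10*x + 25))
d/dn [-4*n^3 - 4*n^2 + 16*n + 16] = -12*n^2 - 8*n + 16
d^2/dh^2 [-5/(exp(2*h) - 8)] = 20*(-exp(2*h) - 8)*exp(2*h)/(exp(2*h) - 8)^3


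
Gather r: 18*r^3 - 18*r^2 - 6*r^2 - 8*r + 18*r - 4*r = 18*r^3 - 24*r^2 + 6*r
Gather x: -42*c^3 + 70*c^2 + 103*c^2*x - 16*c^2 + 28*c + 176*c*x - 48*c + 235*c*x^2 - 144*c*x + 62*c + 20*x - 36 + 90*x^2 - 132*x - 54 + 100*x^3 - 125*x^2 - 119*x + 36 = -42*c^3 + 54*c^2 + 42*c + 100*x^3 + x^2*(235*c - 35) + x*(103*c^2 + 32*c - 231) - 54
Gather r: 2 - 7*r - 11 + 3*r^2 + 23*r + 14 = 3*r^2 + 16*r + 5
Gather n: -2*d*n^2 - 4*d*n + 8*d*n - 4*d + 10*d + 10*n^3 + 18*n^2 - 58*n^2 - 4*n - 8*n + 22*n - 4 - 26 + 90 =6*d + 10*n^3 + n^2*(-2*d - 40) + n*(4*d + 10) + 60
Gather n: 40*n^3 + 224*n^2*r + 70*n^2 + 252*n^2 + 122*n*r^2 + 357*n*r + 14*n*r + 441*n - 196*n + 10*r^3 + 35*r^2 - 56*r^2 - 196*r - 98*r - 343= 40*n^3 + n^2*(224*r + 322) + n*(122*r^2 + 371*r + 245) + 10*r^3 - 21*r^2 - 294*r - 343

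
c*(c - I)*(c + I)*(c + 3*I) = c^4 + 3*I*c^3 + c^2 + 3*I*c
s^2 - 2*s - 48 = (s - 8)*(s + 6)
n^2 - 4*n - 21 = (n - 7)*(n + 3)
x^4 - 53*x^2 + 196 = (x - 7)*(x - 2)*(x + 2)*(x + 7)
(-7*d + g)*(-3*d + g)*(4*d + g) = 84*d^3 - 19*d^2*g - 6*d*g^2 + g^3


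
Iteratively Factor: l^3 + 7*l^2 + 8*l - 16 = (l + 4)*(l^2 + 3*l - 4) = (l - 1)*(l + 4)*(l + 4)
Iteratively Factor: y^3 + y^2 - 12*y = (y)*(y^2 + y - 12) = y*(y + 4)*(y - 3)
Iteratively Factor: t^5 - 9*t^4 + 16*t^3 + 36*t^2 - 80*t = (t - 4)*(t^4 - 5*t^3 - 4*t^2 + 20*t) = (t - 4)*(t - 2)*(t^3 - 3*t^2 - 10*t) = t*(t - 4)*(t - 2)*(t^2 - 3*t - 10) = t*(t - 5)*(t - 4)*(t - 2)*(t + 2)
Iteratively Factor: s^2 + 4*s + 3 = (s + 1)*(s + 3)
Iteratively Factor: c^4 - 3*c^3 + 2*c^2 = (c - 1)*(c^3 - 2*c^2) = c*(c - 1)*(c^2 - 2*c) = c*(c - 2)*(c - 1)*(c)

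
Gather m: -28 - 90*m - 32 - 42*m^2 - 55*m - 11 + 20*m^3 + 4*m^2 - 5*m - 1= 20*m^3 - 38*m^2 - 150*m - 72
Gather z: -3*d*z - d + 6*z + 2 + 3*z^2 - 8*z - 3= -d + 3*z^2 + z*(-3*d - 2) - 1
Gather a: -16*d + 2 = 2 - 16*d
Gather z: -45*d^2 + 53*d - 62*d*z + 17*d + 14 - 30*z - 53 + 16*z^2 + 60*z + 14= -45*d^2 + 70*d + 16*z^2 + z*(30 - 62*d) - 25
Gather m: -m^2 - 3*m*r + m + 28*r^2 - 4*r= -m^2 + m*(1 - 3*r) + 28*r^2 - 4*r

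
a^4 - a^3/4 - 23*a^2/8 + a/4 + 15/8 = (a - 3/2)*(a - 1)*(a + 1)*(a + 5/4)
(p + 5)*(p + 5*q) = p^2 + 5*p*q + 5*p + 25*q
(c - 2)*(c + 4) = c^2 + 2*c - 8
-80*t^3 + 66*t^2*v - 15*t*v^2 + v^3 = (-8*t + v)*(-5*t + v)*(-2*t + v)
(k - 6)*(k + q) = k^2 + k*q - 6*k - 6*q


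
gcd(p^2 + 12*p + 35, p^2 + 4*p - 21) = p + 7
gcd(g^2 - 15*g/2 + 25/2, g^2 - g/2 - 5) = g - 5/2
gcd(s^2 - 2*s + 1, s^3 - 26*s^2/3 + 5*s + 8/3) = s - 1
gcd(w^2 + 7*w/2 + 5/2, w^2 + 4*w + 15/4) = w + 5/2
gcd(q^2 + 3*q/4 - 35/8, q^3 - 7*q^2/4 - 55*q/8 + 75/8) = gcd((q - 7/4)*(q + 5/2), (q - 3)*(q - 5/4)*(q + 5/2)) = q + 5/2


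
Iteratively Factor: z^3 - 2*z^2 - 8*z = (z)*(z^2 - 2*z - 8) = z*(z + 2)*(z - 4)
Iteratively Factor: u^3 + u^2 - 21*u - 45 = (u + 3)*(u^2 - 2*u - 15) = (u - 5)*(u + 3)*(u + 3)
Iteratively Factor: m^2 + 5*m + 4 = (m + 1)*(m + 4)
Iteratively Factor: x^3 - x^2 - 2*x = (x + 1)*(x^2 - 2*x) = (x - 2)*(x + 1)*(x)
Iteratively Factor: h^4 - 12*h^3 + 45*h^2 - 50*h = (h - 5)*(h^3 - 7*h^2 + 10*h) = (h - 5)^2*(h^2 - 2*h) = h*(h - 5)^2*(h - 2)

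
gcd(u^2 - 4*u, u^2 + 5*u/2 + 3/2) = 1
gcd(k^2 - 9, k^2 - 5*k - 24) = k + 3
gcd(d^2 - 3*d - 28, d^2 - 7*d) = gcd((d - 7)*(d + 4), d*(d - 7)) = d - 7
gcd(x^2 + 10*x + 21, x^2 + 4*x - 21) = x + 7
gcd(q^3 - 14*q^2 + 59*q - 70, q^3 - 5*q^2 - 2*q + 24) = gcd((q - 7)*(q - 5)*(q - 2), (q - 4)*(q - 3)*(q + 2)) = 1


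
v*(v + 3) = v^2 + 3*v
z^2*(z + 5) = z^3 + 5*z^2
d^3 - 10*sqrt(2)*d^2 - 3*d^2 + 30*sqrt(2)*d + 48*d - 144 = (d - 3)*(d - 6*sqrt(2))*(d - 4*sqrt(2))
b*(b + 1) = b^2 + b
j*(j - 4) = j^2 - 4*j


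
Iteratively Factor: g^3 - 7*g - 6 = (g + 1)*(g^2 - g - 6) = (g - 3)*(g + 1)*(g + 2)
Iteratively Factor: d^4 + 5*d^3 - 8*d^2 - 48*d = (d + 4)*(d^3 + d^2 - 12*d) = d*(d + 4)*(d^2 + d - 12) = d*(d + 4)^2*(d - 3)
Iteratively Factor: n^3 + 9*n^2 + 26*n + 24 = (n + 3)*(n^2 + 6*n + 8) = (n + 2)*(n + 3)*(n + 4)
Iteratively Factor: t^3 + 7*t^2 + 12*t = (t + 3)*(t^2 + 4*t) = (t + 3)*(t + 4)*(t)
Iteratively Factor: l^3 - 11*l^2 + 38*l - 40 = (l - 2)*(l^2 - 9*l + 20) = (l - 4)*(l - 2)*(l - 5)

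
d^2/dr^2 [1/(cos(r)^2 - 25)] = 2*(-2*sin(r)^4 + 51*sin(r)^2 - 24)/(cos(r)^2 - 25)^3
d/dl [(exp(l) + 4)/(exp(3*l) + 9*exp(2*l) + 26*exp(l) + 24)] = (-2*exp(l) - 5)*exp(l)/(exp(4*l) + 10*exp(3*l) + 37*exp(2*l) + 60*exp(l) + 36)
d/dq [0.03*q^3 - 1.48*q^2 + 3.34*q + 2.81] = 0.09*q^2 - 2.96*q + 3.34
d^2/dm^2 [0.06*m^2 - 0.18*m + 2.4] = 0.120000000000000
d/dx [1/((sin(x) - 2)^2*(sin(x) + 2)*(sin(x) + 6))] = 2*(-10*sin(x) + cos(2*x) - 5)*cos(x)/((sin(x) - 2)^3*(sin(x) + 2)^2*(sin(x) + 6)^2)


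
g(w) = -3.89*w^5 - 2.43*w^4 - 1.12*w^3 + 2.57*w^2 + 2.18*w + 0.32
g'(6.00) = -27394.66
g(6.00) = -33533.92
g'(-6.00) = -23257.30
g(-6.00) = 27421.04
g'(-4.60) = -7855.11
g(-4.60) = 7077.63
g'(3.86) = -4904.93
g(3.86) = -3890.23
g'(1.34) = -83.06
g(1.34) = -19.48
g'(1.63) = -177.76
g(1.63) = -56.06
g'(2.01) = -397.47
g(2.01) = -161.30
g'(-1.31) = -45.75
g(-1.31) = 12.24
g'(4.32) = -7596.11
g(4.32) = -6731.79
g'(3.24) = -2490.42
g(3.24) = -1660.43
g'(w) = -19.45*w^4 - 9.72*w^3 - 3.36*w^2 + 5.14*w + 2.18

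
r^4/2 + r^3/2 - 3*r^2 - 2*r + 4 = (r/2 + 1)*(r - 2)*(r - 1)*(r + 2)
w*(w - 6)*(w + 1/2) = w^3 - 11*w^2/2 - 3*w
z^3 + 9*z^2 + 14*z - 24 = (z - 1)*(z + 4)*(z + 6)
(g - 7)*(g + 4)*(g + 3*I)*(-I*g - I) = -I*g^4 + 3*g^3 + 2*I*g^3 - 6*g^2 + 31*I*g^2 - 93*g + 28*I*g - 84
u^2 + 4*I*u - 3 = (u + I)*(u + 3*I)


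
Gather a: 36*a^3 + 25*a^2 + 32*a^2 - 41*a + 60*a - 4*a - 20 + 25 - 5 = 36*a^3 + 57*a^2 + 15*a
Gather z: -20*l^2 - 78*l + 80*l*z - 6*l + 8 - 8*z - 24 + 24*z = -20*l^2 - 84*l + z*(80*l + 16) - 16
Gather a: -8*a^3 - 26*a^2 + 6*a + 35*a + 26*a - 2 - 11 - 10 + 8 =-8*a^3 - 26*a^2 + 67*a - 15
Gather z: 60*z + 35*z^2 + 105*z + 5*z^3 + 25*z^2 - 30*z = 5*z^3 + 60*z^2 + 135*z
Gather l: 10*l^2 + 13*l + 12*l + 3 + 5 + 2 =10*l^2 + 25*l + 10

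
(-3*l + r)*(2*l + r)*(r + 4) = -6*l^2*r - 24*l^2 - l*r^2 - 4*l*r + r^3 + 4*r^2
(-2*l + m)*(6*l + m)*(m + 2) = -12*l^2*m - 24*l^2 + 4*l*m^2 + 8*l*m + m^3 + 2*m^2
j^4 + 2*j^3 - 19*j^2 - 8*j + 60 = (j - 3)*(j - 2)*(j + 2)*(j + 5)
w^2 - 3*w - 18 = (w - 6)*(w + 3)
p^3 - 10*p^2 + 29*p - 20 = (p - 5)*(p - 4)*(p - 1)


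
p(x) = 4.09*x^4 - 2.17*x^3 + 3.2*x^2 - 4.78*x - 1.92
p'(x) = 16.36*x^3 - 6.51*x^2 + 6.4*x - 4.78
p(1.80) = 30.12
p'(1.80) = 81.06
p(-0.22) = -0.68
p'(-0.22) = -6.68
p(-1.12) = 16.93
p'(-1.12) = -43.10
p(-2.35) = 179.88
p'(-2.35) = -268.09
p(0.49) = -3.51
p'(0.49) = -1.28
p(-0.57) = 2.68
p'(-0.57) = -13.57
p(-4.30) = 1648.62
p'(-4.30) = -1453.40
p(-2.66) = 279.04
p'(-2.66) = -375.78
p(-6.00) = 5911.32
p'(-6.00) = -3811.30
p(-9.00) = 28716.72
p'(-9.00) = -12516.13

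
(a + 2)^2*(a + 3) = a^3 + 7*a^2 + 16*a + 12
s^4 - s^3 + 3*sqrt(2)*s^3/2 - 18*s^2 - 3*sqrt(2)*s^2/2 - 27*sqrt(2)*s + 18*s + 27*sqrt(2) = (s - 1)*(s - 3*sqrt(2))*(s + 3*sqrt(2)/2)*(s + 3*sqrt(2))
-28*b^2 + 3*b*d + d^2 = (-4*b + d)*(7*b + d)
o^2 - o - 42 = (o - 7)*(o + 6)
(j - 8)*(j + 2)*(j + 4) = j^3 - 2*j^2 - 40*j - 64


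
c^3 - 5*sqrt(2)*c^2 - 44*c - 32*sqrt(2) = (c - 8*sqrt(2))*(c + sqrt(2))*(c + 2*sqrt(2))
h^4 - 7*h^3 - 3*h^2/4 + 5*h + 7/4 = (h - 7)*(h - 1)*(h + 1/2)^2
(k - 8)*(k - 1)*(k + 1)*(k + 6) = k^4 - 2*k^3 - 49*k^2 + 2*k + 48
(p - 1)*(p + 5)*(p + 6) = p^3 + 10*p^2 + 19*p - 30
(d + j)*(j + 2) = d*j + 2*d + j^2 + 2*j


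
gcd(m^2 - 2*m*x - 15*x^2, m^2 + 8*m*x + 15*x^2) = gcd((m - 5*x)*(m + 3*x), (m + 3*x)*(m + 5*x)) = m + 3*x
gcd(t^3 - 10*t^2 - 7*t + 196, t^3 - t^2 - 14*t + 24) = t + 4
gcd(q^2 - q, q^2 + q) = q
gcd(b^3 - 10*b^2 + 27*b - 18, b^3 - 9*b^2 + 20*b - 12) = b^2 - 7*b + 6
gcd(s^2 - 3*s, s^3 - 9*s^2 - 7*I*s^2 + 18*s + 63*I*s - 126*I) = s - 3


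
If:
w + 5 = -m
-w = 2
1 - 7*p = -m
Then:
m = -3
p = -2/7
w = -2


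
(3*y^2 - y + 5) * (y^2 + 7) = 3*y^4 - y^3 + 26*y^2 - 7*y + 35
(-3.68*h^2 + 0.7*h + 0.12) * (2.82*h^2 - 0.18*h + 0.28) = -10.3776*h^4 + 2.6364*h^3 - 0.818*h^2 + 0.1744*h + 0.0336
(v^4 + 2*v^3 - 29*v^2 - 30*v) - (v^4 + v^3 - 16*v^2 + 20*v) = v^3 - 13*v^2 - 50*v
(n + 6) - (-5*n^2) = 5*n^2 + n + 6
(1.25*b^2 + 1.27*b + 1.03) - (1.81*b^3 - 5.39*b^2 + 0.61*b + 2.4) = -1.81*b^3 + 6.64*b^2 + 0.66*b - 1.37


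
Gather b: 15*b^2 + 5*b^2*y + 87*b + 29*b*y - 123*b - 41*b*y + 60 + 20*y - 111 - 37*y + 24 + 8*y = b^2*(5*y + 15) + b*(-12*y - 36) - 9*y - 27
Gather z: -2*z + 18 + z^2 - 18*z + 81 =z^2 - 20*z + 99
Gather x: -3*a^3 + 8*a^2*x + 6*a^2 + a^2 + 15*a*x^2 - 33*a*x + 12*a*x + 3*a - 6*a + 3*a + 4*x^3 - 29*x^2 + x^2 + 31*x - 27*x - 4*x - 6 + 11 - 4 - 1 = -3*a^3 + 7*a^2 + 4*x^3 + x^2*(15*a - 28) + x*(8*a^2 - 21*a)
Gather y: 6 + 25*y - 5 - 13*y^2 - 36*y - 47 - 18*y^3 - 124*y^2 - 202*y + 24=-18*y^3 - 137*y^2 - 213*y - 22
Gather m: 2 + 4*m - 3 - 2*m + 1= 2*m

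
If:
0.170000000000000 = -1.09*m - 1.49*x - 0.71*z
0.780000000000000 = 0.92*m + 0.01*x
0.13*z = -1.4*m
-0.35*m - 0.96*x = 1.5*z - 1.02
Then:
No Solution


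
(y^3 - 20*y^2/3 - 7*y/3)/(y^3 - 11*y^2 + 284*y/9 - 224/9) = 3*y*(3*y + 1)/(9*y^2 - 36*y + 32)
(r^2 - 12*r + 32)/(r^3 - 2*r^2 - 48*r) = (r - 4)/(r*(r + 6))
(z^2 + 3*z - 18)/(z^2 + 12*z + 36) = (z - 3)/(z + 6)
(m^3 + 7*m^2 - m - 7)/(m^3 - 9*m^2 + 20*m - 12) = (m^2 + 8*m + 7)/(m^2 - 8*m + 12)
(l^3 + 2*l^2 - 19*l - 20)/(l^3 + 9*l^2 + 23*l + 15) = (l - 4)/(l + 3)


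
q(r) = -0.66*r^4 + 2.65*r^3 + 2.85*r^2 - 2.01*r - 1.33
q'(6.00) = -251.85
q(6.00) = -193.75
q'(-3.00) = 123.72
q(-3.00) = -94.66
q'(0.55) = 3.09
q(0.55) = -1.19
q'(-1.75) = 26.51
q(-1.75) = -9.48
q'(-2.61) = 84.21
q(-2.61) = -54.41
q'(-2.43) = 68.96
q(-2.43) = -40.65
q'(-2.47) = 72.20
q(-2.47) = -43.48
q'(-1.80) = 28.88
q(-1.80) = -10.86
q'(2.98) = 15.71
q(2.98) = 36.07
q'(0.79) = 6.15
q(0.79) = -0.09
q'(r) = -2.64*r^3 + 7.95*r^2 + 5.7*r - 2.01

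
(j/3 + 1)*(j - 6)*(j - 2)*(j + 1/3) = j^4/3 - 14*j^3/9 - 41*j^2/9 + 32*j/3 + 4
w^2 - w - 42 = (w - 7)*(w + 6)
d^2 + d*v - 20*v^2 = (d - 4*v)*(d + 5*v)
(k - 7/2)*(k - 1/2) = k^2 - 4*k + 7/4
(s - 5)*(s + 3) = s^2 - 2*s - 15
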